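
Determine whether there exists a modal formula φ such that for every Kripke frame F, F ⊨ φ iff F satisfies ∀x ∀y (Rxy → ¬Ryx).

No

Any modally definable frame class is closed under surjective bounded morphisms.
The 3-cycle (worlds 0,1,2 with 0→1→2→0) is asymmetric. Mapping every world to a single reflexive point • is a surjective bounded morphism, and the reflexive point is not asymmetric (R•• but asymmetry requires ¬R••).
Hence asymmetry is not modally definable.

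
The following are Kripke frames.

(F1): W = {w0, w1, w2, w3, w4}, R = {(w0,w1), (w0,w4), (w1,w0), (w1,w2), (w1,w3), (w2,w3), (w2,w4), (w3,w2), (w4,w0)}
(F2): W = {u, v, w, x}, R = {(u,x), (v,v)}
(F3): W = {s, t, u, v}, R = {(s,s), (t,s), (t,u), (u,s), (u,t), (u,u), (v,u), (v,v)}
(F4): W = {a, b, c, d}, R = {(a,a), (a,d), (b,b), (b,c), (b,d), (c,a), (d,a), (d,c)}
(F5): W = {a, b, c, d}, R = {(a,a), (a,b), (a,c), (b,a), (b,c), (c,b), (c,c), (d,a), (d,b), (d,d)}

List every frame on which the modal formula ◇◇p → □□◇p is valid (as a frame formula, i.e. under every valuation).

(F2)

The schema corresponds to a generalized confluence (Geach) condition: ∀x ∀y ∀z ((xR²y ∧ xR²z) → ∃w (y = w ∧ zRw)).
(F1): fails — w0R²w0, w0R²w0 but no w with w0=w and w0Rw.
(F2): condition met.
(F3): fails — tR²t, tR²s but no w with t=w and sRw.
(F4): fails — aR²c, aR²a but no w with c=w and aRw.
(F5): fails — aR²a, aR²c but no w with a=w and cRw.
Valid on: (F2).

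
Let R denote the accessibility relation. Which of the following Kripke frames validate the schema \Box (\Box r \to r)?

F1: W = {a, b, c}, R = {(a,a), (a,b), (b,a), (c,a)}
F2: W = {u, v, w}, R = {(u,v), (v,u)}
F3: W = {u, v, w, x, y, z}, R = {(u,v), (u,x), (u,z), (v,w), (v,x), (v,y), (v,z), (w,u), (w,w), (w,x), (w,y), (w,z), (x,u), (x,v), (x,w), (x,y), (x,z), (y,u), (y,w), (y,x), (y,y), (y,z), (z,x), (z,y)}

none

This is the axiom for shift-reflexivity; its first-order frame correspondent is \forall x \forall y (Rxy \to Ryy).
F1: fails — Rab but not Rbb.
F2: fails — Ruv but not Rvv.
F3: fails — Ruv but not Rvv.
Valid on no frame.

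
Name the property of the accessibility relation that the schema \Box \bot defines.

Emptiness of R

□⊥ is valid iff no world has any successor (otherwise □⊥ fails at any world with one).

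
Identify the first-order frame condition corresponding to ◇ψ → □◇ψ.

the Euclidean property: ∀x ∀y ∀z (Rxy ∧ Rxz → Ryz)

Suppose ◇ψ→□◇ψ is valid. Take Rxy, Rxz and set V(ψ)={y}. Then ◇ψ at x, so □◇ψ at x, so ◇ψ at z, so some w with Rzw has ψ; w=y, i.e. Rzy. By symmetry of the argument, Ryz.
The converse is a direct semantic check.
Frame condition: ∀x ∀y ∀z (Rxy ∧ Rxz → Ryz).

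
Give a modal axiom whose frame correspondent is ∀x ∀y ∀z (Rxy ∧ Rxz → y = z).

This is partial functionality; the standard corresponding axiom is CD: ◇s → □s.

◇s → □s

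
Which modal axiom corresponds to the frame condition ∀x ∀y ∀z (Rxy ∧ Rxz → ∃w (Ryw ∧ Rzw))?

◇□p → □◇p

This is convergence; the standard corresponding axiom is .2: ◇□p → □◇p.
Suppose ◇□p→□◇p is valid. Take Rxy, Rxz and set V(p)={w : Ryw}. Then □p at y so ◇□p at x, so □◇p at x, so ◇p at z, giving w with Rzw and Ryw.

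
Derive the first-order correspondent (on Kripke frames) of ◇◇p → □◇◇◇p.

∀x ∀y ∀z ((xR²y ∧ xRz) → ∃w (y = w ∧ zR³w))

This is a Sahlqvist (Geach-type) schema ◇^2□^0p → □^1◇^3p.
First-order correspondent: ∀x ∀y ∀z ((xR²y ∧ xRz) → ∃w (y = w ∧ zR³w)).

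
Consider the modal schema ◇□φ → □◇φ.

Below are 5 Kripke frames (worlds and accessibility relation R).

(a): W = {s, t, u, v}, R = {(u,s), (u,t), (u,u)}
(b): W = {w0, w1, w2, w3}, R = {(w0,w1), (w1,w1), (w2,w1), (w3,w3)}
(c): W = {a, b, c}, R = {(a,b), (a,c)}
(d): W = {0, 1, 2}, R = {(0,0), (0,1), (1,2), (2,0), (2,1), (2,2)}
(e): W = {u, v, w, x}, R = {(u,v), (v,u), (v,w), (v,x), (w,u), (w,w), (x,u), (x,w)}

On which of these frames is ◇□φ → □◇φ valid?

This is the axiom for convergence; its first-order frame correspondent is ∀x ∀y ∀z (Rxy ∧ Rxz → ∃w (Ryw ∧ Rzw)).
(a): fails — Rus and Rus but s and s have no common successor.
(b): holds.
(c): fails — Rac and Rac but c and c have no common successor.
(d): fails — R00 and R01 but 0 and 1 have no common successor.
(e): fails — Rvw and Rvu but w and u have no common successor.

(b)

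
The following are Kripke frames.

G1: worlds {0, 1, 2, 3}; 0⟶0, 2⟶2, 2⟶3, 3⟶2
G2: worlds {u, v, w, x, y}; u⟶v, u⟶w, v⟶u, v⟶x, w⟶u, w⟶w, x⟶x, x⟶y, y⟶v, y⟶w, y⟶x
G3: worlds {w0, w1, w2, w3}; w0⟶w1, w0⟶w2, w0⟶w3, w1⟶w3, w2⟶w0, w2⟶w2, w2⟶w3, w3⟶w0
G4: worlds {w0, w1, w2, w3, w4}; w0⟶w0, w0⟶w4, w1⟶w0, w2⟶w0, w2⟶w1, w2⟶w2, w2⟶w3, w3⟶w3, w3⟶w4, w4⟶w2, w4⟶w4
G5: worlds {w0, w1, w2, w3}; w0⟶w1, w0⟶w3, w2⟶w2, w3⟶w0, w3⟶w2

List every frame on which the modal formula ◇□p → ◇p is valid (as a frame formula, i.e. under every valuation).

G1, G4

This is the axiom for a generalized confluence (Geach) condition; its first-order frame correspondent is ∀x ∀y (xRy → ∃w (yRw ∧ xRw)).
G1: holds.
G2: fails — uRv but no t with vRt and uRt.
G3: fails — w0Rw3 but no w with w3Rw and w0Rw.
G4: holds.
G5: fails — w0Rw1 but no w with w1Rw and w0Rw.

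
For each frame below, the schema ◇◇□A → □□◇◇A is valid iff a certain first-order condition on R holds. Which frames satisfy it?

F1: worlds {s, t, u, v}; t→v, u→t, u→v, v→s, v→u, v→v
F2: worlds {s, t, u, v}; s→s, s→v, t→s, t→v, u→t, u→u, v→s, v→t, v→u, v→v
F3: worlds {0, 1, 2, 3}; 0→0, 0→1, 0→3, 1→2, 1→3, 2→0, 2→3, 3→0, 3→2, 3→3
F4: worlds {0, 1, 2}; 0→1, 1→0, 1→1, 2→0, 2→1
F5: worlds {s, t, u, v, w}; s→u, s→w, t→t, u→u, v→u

F2, F3, F4, F5

Frame correspondent (Sahlqvist): ∀x ∀y ∀z ((xR²y ∧ xR²z) → ∃w (yRw ∧ zR²w)) — i.e. a generalized confluence (Geach) condition.
F1: fails — tR²s, tR²s but no w with sRw and sR²w.
F2: ✓.
F3: ✓.
F4: ✓.
F5: ✓.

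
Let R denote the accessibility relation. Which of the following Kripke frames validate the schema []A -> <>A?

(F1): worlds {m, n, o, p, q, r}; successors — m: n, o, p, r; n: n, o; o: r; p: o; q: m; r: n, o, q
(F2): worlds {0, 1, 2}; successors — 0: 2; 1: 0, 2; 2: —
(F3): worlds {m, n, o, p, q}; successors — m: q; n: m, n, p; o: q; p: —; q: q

This is the axiom for seriality; its first-order frame correspondent is forall x exists y Rxy.
(F1): condition met.
(F2): fails — world 2 has no successor.
(F3): fails — world p has no successor.
Valid on: (F1).

(F1)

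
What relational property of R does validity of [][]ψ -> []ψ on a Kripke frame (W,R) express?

density: forall x forall y (Rxy -> exists z (Rxz & Rzy))

Suppose □□ψ→□ψ is valid. Take Rxy and set V(ψ)={w : xR²w}. Then □□ψ at x, so □ψ at x, so ψ at y, i.e. ∃z(Rxz∧Rzy).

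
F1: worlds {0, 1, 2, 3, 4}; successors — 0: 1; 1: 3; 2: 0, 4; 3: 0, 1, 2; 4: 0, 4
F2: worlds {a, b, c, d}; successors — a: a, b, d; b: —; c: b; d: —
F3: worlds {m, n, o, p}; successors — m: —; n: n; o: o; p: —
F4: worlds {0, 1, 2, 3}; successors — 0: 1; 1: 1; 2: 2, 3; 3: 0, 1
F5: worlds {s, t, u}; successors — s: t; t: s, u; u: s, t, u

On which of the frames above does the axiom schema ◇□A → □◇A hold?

F3

Frame correspondent (Sahlqvist): ∀x ∀y ∀z (Rxy ∧ Rxz → ∃w (Ryw ∧ Rzw)) — i.e. convergence.
F1: fails — R20 and R24 but 0 and 4 have no common successor.
F2: fails — Raa and Rad but a and d have no common successor.
F3: ✓.
F4: fails — R23 and R22 but 3 and 2 have no common successor.
F5: fails — Rut and Rus but t and s have no common successor.
Valid on: F3.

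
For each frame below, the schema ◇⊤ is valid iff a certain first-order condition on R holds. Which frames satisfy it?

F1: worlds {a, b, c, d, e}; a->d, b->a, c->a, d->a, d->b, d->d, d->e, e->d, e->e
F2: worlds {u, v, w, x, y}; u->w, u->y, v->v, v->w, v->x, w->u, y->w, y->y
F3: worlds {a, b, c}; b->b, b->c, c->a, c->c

F1

This is the axiom for seriality; its first-order frame correspondent is ∀x ∃y Rxy.
F1: holds.
F2: fails — world x has no successor.
F3: fails — world a has no successor.
Valid on: F1.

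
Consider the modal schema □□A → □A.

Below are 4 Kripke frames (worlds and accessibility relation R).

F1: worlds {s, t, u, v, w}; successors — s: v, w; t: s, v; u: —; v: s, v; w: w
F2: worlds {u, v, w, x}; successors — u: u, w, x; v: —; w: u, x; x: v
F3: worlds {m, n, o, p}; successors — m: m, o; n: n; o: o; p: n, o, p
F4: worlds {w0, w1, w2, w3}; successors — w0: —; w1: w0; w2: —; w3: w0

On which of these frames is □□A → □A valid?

This is the axiom for density; its first-order frame correspondent is ∀x ∀y (Rxy → ∃z (Rxz ∧ Rzy)).
F1: condition met.
F2: fails — Rxv but no z with Rxz and Rzv.
F3: condition met.
F4: fails — Rw1w0 but no z with Rw1z and Rzw0.
Valid on: F1, F3.

F1, F3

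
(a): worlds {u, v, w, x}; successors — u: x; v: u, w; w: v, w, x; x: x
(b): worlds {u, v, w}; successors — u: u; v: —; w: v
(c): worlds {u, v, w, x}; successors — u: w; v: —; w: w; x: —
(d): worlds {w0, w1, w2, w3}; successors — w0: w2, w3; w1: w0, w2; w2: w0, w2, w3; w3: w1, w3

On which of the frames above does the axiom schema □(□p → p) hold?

(c)

Frame correspondent (Sahlqvist): ∀x ∀y (Rxy → Ryy) — i.e. shift-reflexivity.
(a): fails — Rvu but not Ruu.
(b): fails — Rwv but not Rvv.
(c): satisfies the condition.
(d): fails — Rw1w0 but not Rw0w0.
Valid on: (c).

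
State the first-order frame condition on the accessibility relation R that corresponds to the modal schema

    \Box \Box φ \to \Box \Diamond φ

This is a Sahlqvist (Geach-type) schema ◇^0□^2φ → □^1◇^1φ.
First-order correspondent: \forall x \forall z (xRz \to \exists w (x R^2 w \wedge zRw)).

\forall x \forall z (xRz \to \exists w (x R^2 w \wedge zRw))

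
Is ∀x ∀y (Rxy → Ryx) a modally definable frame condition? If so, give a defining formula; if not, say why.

The condition is symmetry. A defining modal formula is p → □◇p.
Suppose p→□◇p is valid. Take Rxy and set V(p)={x}. Then p at x, so □◇p at x, so ◇p at y, so some z with Ryz has p; z=x, i.e. Ryx.

Yes, by p → □◇p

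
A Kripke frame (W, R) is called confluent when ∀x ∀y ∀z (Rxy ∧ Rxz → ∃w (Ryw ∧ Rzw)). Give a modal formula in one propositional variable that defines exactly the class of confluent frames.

The condition is convergence. The .2 schema ◇□ψ → □◇ψ defines it.
Suppose ◇□ψ→□◇ψ is valid. Take Rxy, Rxz and set V(ψ)={w : Ryw}. Then □ψ at y so ◇□ψ at x, so □◇ψ at x, so ◇ψ at z, giving w with Rzw and Ryw.

◇□ψ → □◇ψ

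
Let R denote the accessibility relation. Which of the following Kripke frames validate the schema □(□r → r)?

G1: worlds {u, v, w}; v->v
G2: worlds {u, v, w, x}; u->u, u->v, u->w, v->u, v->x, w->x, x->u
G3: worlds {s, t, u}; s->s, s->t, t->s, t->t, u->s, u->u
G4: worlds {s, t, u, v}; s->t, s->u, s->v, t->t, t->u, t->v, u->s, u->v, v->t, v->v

G1, G3

Frame correspondent (Sahlqvist): ∀x ∀y (Rxy → Ryy) — i.e. shift-reflexivity.
G1: ✓.
G2: fails — Ruv but not Rvv.
G3: ✓.
G4: fails — Rus but not Rss.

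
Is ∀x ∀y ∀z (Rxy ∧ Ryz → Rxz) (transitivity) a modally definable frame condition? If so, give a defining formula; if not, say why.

Yes, by □q → □□q

The condition is transitivity. A defining modal formula is □q → □□q.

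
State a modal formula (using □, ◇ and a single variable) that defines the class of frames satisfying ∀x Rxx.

□ψ → ψ

This is reflexivity; the standard corresponding axiom is T: □ψ → ψ.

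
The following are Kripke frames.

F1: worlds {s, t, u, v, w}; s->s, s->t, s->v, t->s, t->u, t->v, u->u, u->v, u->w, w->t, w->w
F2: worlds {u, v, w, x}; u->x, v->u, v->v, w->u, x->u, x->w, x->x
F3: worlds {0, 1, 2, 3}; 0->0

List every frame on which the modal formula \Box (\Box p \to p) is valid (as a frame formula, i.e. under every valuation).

This is the axiom for shift-reflexivity; its first-order frame correspondent is \forall x \forall y (Rxy \to Ryy).
F1: fails — Ruv but not Rvv.
F2: fails — Rxw but not Rww.
F3: condition met.

F3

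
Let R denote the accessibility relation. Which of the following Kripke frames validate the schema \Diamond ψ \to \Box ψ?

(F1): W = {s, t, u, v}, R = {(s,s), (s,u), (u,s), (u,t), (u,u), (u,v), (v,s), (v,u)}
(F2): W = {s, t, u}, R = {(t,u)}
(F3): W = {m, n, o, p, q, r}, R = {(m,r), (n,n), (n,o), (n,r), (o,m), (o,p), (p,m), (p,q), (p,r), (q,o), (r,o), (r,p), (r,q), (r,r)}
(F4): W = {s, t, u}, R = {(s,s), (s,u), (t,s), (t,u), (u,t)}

This is the axiom for partial functionality; its first-order frame correspondent is \forall x \forall y \forall z (Rxy \wedge Rxz \to y = z).
(F1): fails — s sees both s and u.
(F2): condition met.
(F3): fails — n sees both n and o.
(F4): fails — s sees both s and u.
Valid on: (F2).

(F2)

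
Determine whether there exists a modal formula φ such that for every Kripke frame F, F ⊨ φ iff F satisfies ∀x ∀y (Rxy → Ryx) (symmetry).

This is a Sahlqvist condition; the B axiom p → □◇p defines it.
Suppose p→□◇p is valid. Take Rxy and set V(p)={x}. Then p at x, so □◇p at x, so ◇p at y, so some z with Ryz has p; z=x, i.e. Ryx.

Yes, by p → □◇p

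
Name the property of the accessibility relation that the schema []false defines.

□⊥ is valid iff no world has any successor (otherwise □⊥ fails at any world with one).

emptiness of R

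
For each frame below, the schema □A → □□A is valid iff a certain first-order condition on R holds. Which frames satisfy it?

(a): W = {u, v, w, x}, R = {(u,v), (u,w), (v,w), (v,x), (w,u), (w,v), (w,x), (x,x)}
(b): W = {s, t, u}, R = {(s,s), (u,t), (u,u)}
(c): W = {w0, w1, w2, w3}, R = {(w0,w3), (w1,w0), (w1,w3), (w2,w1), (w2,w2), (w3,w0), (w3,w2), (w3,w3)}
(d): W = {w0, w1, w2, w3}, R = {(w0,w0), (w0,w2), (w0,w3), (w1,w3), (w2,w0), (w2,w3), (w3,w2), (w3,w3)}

(b)

This is the axiom for transitivity; its first-order frame correspondent is ∀x ∀y ∀z (Rxy ∧ Ryz → Rxz).
(a): fails — Ruv and Rvx but not Rux.
(b): condition met.
(c): fails — Rw3w2 and Rw2w1 but not Rw3w1.
(d): fails — Rw3w2 and Rw2w0 but not Rw3w0.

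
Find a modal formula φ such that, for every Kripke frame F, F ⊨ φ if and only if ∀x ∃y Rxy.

The condition is seriality. The D schema □p → ◇p defines it.

□p → ◇p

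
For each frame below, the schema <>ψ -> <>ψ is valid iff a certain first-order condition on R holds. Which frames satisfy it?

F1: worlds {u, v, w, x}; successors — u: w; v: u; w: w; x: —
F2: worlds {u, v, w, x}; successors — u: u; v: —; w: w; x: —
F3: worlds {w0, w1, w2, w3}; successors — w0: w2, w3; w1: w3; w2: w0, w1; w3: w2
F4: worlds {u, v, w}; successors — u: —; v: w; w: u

F1, F2, F3, F4

The schema corresponds to a generalized confluence (Geach) condition: forall x forall y (xRy -> exists w (y = w & xRw)).
F1: ✓.
F2: ✓.
F3: ✓.
F4: ✓.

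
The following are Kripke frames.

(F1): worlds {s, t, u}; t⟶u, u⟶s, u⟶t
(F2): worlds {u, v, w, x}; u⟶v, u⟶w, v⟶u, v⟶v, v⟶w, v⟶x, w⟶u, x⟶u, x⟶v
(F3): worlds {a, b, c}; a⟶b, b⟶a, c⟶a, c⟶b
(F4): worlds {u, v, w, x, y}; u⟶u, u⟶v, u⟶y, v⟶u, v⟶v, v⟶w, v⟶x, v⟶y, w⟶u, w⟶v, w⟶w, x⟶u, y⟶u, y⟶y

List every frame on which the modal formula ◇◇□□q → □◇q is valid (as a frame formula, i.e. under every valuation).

This is the axiom for a generalized confluence (Geach) condition; its first-order frame correspondent is ∀x ∀y ∀z ((xR²y ∧ xRz) → ∃w (yR²w ∧ zRw)).
(F1): fails — tR²s, tRu but no w with sR²w and uRw.
(F2): fails — uR²w, uRw but no t with wR²t and wRt.
(F3): fails — cR²a, cRa but no w with aR²w and aRw.
(F4): ✓.
Valid on: (F4).

(F4)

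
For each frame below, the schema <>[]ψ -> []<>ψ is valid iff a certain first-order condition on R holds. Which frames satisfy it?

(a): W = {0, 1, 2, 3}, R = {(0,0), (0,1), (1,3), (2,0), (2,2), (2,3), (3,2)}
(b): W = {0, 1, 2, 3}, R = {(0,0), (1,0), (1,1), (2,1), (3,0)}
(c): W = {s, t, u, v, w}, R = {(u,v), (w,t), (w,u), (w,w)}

Frame correspondent (Sahlqvist): forall x forall y forall z (Rxy & Rxz -> exists w (Ryw & Rzw)) — i.e. convergence.
(a): fails — R00 and R01 but 0 and 1 have no common successor.
(b): condition met.
(c): fails — Ruv and Ruv but v and v have no common successor.

(b)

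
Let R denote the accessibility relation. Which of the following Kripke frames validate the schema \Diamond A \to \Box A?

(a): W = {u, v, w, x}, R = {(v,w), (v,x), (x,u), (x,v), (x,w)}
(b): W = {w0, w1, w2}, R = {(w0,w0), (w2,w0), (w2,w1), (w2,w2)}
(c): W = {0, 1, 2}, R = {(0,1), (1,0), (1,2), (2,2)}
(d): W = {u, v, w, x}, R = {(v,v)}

(d)

Frame correspondent (Sahlqvist): \forall x \forall y \forall z (Rxy \wedge Rxz \to y = z) — i.e. partial functionality.
(a): fails — v sees both w and x.
(b): fails — w2 sees both w0 and w1.
(c): fails — 1 sees both 0 and 2.
(d): condition met.
Valid on: (d).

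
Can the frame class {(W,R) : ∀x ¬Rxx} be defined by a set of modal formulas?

No — not modally definable

Any modally definable frame class is closed under surjective bounded morphisms.
The 3-cycle (worlds 0,1,2 with 0→1→2→0) is irreflexive, and the map sending every world to a single reflexive point • is a surjective bounded morphism (forth: every edge maps to (•,•); back: every world has a successor). So any modal formula valid on the 3-cycle is also valid on the reflexive point, which is not irreflexive.
So the class is not modally definable.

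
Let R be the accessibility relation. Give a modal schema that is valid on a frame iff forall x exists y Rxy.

□p → ◇p

A defining formula is □p → ◇p (the D axiom).
Suppose □p→◇p is valid. At any x set V(p)=W. Then □p at x, so ◇p at x, so x has a successor.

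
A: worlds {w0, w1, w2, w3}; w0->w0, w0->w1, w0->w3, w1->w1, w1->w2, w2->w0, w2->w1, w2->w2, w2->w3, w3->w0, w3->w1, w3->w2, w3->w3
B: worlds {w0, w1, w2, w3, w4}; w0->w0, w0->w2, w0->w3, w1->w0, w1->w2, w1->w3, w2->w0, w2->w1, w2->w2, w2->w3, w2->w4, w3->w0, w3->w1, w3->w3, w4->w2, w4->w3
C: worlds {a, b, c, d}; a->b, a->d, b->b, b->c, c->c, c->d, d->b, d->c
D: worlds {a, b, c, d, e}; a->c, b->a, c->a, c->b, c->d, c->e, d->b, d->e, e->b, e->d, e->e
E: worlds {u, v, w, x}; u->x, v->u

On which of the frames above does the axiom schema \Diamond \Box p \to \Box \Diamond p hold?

A, B, C

The schema corresponds to convergence: \forall x \forall y \forall z (Rxy \wedge Rxz \to \exists w (Ryw \wedge Rzw)).
A: ✓.
B: ✓.
C: ✓.
D: fails — Rcd and Rcb but d and b have no common successor.
E: fails — Rux and Rux but x and x have no common successor.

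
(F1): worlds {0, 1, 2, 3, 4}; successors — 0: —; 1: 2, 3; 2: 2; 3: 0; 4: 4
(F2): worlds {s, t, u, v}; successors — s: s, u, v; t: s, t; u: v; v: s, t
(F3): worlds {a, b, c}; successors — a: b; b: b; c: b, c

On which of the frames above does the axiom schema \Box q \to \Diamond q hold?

(F2), (F3)

This is the axiom for seriality; its first-order frame correspondent is \forall x \exists y Rxy.
(F1): fails — world 0 has no successor.
(F2): holds.
(F3): holds.
Valid on: (F2), (F3).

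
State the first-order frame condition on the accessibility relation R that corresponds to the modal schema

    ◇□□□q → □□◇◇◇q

∀x ∀y ∀z ((xRy ∧ xR²z) → ∃w (yR³w ∧ zR³w))

This is a Sahlqvist (Geach-type) schema ◇^1□^3q → □^2◇^3q.
Minimal-valuation argument: fix x; take any y with xR^1y and any z with xR^2z. Set V(q) to the set of worlds R-reachable from y in exactly 3 steps. Then □^3q holds at y, so the antecedent holds at x; validity forces ◇^3q at z, giving a w with zR^3w and yR^3w.
First-order correspondent: ∀x ∀y ∀z ((xRy ∧ xR²z) → ∃w (yR³w ∧ zR³w)).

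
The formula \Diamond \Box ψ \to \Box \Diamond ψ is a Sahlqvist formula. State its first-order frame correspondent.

Convergence

Suppose ◇□ψ→□◇ψ is valid. Take Rxy, Rxz and set V(ψ)={w : Ryw}. Then □ψ at y so ◇□ψ at x, so □◇ψ at x, so ◇ψ at z, giving w with Rzw and Ryw.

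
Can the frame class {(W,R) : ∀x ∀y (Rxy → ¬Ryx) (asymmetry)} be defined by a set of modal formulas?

Not definable by any modal formula

Modal frame validity is preserved under surjective bounded morphisms.
The 5-cycle (worlds a,b,c,d,e with a→b→c→d→e→a) is asymmetric. Mapping every world to a single reflexive point • is a surjective bounded morphism, and the reflexive point is not asymmetric (R•• but asymmetry requires ¬R••).
So no modal formula (or set of formulas) defines exactly the asymmetric frames.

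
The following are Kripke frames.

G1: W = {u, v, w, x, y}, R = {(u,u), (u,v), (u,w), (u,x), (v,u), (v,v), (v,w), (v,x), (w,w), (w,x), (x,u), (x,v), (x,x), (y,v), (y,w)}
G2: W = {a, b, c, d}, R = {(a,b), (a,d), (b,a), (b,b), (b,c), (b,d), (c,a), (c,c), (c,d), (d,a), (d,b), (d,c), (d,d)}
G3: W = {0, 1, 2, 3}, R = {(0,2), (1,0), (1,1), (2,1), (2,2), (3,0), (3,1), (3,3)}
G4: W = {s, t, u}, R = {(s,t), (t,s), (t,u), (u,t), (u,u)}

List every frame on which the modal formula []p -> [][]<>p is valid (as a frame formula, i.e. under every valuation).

The schema corresponds to a generalized confluence (Geach) condition: forall x forall z (x R^2 z -> exists w (xRw & zRw)).
G1: condition met.
G2: condition met.
G3: fails — 0R²1 but no w with 0Rw and 1Rw.
G4: condition met.

G1, G2, G4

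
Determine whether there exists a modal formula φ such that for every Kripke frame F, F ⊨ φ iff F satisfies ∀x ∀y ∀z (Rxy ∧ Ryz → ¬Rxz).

Not modally definable

Any modally definable frame class is closed under surjective bounded morphisms.
The 5-cycle (worlds 0,1,2,3,4 with 0→1→2→3→4→0) is intransitive. Mapping every world to a single reflexive point • is a surjective bounded morphism; the reflexive point is not intransitive (R••∧R•• but R••).
Hence intransitivity is not modally definable.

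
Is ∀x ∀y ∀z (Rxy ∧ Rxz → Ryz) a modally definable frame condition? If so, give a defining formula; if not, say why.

Yes: it is the Euclidean property, defined by the 5 schema ◇p → □◇p.
Suppose ◇p→□◇p is valid. Take Rxy, Rxz and set V(p)={y}. Then ◇p at x, so □◇p at x, so ◇p at z, so some w with Rzw has p; w=y, i.e. Rzy. By symmetry of the argument, Ryz.

Yes, by ◇p → □◇p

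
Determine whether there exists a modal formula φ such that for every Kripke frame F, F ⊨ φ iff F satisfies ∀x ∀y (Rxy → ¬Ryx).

Any modally definable frame class is closed under surjective bounded morphisms.
The 5-cycle (worlds 0,1,2,3,4 with 0→1→2→3→4→0) is asymmetric. Mapping every world to a single reflexive point • is a surjective bounded morphism, and the reflexive point is not asymmetric (R•• but asymmetry requires ¬R••).
So the class is not modally definable.

Not modally definable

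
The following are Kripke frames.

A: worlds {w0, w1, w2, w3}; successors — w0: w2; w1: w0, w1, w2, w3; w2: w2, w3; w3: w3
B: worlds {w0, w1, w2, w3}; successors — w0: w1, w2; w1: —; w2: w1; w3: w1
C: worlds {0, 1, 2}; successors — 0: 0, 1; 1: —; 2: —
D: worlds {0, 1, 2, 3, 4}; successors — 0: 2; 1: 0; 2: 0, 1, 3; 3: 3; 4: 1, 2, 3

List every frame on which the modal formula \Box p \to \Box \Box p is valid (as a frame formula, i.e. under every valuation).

B, C

Frame correspondent (Sahlqvist): \forall x \forall y \forall z (Rxy \wedge Ryz \to Rxz) — i.e. transitivity.
A: fails — Rw0w2 and Rw2w3 but not Rw0w3.
B: holds.
C: holds.
D: fails — R10 and R02 but not R12.
Valid on: B, C.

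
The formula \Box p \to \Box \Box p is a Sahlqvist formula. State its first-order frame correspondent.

This schema is the 4 axiom.
It corresponds to transitivity: \forall x \forall y \forall z (Rxy \wedge Ryz \to Rxz).

Transitivity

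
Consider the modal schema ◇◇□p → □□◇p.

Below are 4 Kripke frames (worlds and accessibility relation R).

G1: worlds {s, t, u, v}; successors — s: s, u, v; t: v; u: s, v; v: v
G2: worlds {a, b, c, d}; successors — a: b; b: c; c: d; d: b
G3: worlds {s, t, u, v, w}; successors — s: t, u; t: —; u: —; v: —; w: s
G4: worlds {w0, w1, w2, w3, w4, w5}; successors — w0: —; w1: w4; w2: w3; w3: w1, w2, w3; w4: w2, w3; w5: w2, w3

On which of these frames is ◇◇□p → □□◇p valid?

G1, G2

This is the axiom for a generalized confluence (Geach) condition; its first-order frame correspondent is ∀x ∀y ∀z ((xR²y ∧ xR²z) → ∃w (yRw ∧ zRw)).
G1: condition met.
G2: condition met.
G3: fails — wR²t, wR²t but no w* with tRw* and tRw*.
G4: fails — w2R²w1, w2R²w2 but no w with w1Rw and w2Rw.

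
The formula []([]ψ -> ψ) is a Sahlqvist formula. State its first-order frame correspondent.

shift-reflexivity

This schema is the T□ axiom.
Its frame correspondent is shift-reflexivity — forall x forall y (Rxy -> Ryy).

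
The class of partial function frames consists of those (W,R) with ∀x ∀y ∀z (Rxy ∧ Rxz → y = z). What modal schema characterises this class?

◇r → □r

The condition is partial functionality. The CD schema ◇r → □r defines it.
Suppose ◇r→□r is valid. Take Rxy, Rxz and set V(r)={y}. Then ◇r at x, so □r at x, so r at z, i.e. z=y.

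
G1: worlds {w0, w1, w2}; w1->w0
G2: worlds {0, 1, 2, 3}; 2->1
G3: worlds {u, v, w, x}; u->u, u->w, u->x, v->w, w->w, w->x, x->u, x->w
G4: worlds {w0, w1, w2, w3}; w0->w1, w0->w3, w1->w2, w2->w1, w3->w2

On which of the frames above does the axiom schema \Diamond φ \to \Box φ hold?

The schema corresponds to partial functionality: \forall x \forall y \forall z (Rxy \wedge Rxz \to y = z).
G1: satisfies the condition.
G2: satisfies the condition.
G3: fails — u sees both u and w.
G4: fails — w0 sees both w1 and w3.
Valid on: G1, G2.

G1, G2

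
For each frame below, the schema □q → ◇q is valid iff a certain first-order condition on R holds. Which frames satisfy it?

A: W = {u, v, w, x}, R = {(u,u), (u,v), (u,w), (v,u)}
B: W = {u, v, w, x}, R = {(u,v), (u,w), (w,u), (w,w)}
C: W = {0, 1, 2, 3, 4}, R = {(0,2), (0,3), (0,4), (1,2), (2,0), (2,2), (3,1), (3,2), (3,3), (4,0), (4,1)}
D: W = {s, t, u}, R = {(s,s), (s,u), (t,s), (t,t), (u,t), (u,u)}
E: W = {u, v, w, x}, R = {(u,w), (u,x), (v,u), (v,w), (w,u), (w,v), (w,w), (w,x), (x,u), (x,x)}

C, D, E

This is the axiom for seriality; its first-order frame correspondent is ∀x ∃y Rxy.
A: fails — world w has no successor.
B: fails — world v has no successor.
C: ✓.
D: ✓.
E: ✓.
Valid on: C, D, E.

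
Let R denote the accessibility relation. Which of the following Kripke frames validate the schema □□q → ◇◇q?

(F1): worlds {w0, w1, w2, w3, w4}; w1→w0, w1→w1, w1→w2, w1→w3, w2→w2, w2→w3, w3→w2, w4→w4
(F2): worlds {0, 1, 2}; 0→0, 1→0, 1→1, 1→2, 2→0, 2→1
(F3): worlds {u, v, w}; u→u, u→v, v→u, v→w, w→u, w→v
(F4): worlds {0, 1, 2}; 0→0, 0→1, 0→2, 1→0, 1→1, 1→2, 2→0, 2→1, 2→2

This is the axiom for a generalized confluence (Geach) condition; its first-order frame correspondent is ∀x ∃w (xR²w ∧ xR²w).
(F1): fails — at w0 but no w with w0R²w and w0R²w.
(F2): ✓.
(F3): ✓.
(F4): ✓.
Valid on: (F2), (F3), (F4).

(F2), (F3), (F4)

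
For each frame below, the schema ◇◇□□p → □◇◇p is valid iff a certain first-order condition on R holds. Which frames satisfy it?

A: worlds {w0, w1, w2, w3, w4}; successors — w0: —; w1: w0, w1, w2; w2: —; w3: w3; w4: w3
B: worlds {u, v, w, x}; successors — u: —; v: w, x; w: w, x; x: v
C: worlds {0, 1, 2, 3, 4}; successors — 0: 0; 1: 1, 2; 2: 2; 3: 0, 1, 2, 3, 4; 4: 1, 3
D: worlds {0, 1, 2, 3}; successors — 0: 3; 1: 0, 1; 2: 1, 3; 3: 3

B, D

The schema corresponds to a generalized confluence (Geach) condition: ∀x ∀y ∀z ((xR²y ∧ xRz) → ∃w (yR²w ∧ zR²w)).
A: fails — w1R²w0, w1Rw0 but no w with w0R²w and w0R²w.
B: holds.
C: fails — 3R²0, 3R1 but no w with 0R²w and 1R²w.
D: holds.
Valid on: B, D.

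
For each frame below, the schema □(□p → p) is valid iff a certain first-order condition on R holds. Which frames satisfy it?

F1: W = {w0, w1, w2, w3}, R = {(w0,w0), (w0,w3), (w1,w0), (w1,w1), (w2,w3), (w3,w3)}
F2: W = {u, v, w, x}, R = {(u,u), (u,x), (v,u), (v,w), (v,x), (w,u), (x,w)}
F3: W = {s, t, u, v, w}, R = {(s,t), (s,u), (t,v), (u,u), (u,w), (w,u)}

F1

This is the axiom for shift-reflexivity; its first-order frame correspondent is ∀x ∀y (Rxy → Ryy).
F1: ✓.
F2: fails — Rxw but not Rww.
F3: fails — Ruw but not Rww.
Valid on: F1.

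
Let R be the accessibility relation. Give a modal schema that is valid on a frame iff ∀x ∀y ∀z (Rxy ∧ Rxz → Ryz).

◇s → □◇s

A defining formula is ◇s → □◇s (the 5 axiom).
Suppose ◇s→□◇s is valid. Take Rxy, Rxz and set V(s)={y}. Then ◇s at x, so □◇s at x, so ◇s at z, so some w with Rzw has s; w=y, i.e. Rzy. By symmetry of the argument, Ryz.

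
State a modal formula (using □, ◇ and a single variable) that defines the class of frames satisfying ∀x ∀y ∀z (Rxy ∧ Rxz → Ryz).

◇p → □◇p

This is the Euclidean property; the standard corresponding axiom is 5: ◇p → □◇p.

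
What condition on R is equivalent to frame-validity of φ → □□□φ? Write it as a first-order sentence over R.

∀x ∀z (xR³z → ∃w (x = w ∧ z = w))

This is a Sahlqvist (Geach-type) schema ◇^0□^0φ → □^3◇^0φ.
Minimal-valuation argument: fix x; take any y with xR^0y and any z with xR^3z. Set V(φ) to the set of worlds R-reachable from y in exactly 0 steps. Then □^0φ holds at y, so the antecedent holds at x; validity forces ◇^0φ at z, giving a w with zR^0w and yR^0w.
First-order correspondent: ∀x ∀z (xR³z → ∃w (x = w ∧ z = w)).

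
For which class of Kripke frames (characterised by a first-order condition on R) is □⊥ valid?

□⊥ is valid iff no world has any successor (otherwise □⊥ fails at any world with one).

emptiness of R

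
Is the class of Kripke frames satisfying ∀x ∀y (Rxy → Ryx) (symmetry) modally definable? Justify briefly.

The condition is symmetry. A defining modal formula is p → □◇p.
Suppose p→□◇p is valid. Take Rxy and set V(p)={x}. Then p at x, so □◇p at x, so ◇p at y, so some z with Ryz has p; z=x, i.e. Ryx.

Yes, by p → □◇p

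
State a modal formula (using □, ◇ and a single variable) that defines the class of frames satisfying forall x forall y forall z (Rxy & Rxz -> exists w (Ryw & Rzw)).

◇□ψ → □◇ψ

This is convergence; the standard corresponding axiom is .2: ◇□ψ → □◇ψ.
Suppose ◇□ψ→□◇ψ is valid. Take Rxy, Rxz and set V(ψ)={w : Ryw}. Then □ψ at y so ◇□ψ at x, so □◇ψ at x, so ◇ψ at z, giving w with Rzw and Ryw.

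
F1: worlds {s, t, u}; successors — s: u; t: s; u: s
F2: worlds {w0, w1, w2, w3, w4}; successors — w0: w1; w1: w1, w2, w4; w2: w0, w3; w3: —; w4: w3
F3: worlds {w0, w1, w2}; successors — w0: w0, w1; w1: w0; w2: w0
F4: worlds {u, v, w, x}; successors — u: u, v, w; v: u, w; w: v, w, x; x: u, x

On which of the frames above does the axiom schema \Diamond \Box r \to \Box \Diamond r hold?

F1, F3, F4

The schema corresponds to convergence: \forall x \forall y \forall z (Rxy \wedge Rxz \to \exists w (Ryw \wedge Rzw)).
F1: holds.
F2: fails — Rw1w2 and Rw1w1 but w2 and w1 have no common successor.
F3: holds.
F4: holds.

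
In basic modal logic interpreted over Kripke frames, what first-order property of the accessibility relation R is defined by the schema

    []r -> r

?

reflexivity

Suppose □r→r is valid. At any x set V(r)={w : Rxw}. Then □r holds at x, so r holds at x, i.e. Rxx.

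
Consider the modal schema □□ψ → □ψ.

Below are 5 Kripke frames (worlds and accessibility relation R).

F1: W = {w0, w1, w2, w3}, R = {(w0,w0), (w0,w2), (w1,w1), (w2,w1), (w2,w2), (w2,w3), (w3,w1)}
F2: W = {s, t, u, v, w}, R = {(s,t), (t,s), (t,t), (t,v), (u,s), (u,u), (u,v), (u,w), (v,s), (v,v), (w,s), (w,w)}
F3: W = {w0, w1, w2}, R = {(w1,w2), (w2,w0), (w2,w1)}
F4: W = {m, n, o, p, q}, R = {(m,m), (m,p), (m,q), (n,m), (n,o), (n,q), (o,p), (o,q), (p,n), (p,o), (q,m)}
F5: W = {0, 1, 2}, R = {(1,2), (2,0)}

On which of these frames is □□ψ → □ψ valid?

F1, F2

The schema corresponds to density: ∀x ∀y (Rxy → ∃z (Rxz ∧ Rzy)).
F1: condition met.
F2: condition met.
F3: fails — Rw1w2 but no z with Rw1z and Rzw2.
F4: fails — Rop but no z with Roz and Rzp.
F5: fails — R12 but no z with R1z and Rz2.
Valid on: F1, F2.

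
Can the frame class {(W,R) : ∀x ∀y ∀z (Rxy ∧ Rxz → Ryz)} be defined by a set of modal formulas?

Yes, by ◇p → □◇p

The condition is the Euclidean property. A defining modal formula is ◇p → □◇p.
Suppose ◇p→□◇p is valid. Take Rxy, Rxz and set V(p)={y}. Then ◇p at x, so □◇p at x, so ◇p at z, so some w with Rzw has p; w=y, i.e. Rzy. By symmetry of the argument, Ryz.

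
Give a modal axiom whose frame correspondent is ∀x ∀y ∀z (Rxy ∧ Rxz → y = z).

The condition is partial functionality. The CD schema ◇q → □q defines it.
Suppose ◇q→□q is valid. Take Rxy, Rxz and set V(q)={y}. Then ◇q at x, so □q at x, so q at z, i.e. z=y.

◇q → □q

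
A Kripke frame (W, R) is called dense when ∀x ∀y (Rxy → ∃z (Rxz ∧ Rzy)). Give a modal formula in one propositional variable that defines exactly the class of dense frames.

The condition is density. The C4 schema □□ψ → □ψ defines it.
Suppose □□ψ→□ψ is valid. Take Rxy and set V(ψ)={w : xR²w}. Then □□ψ at x, so □ψ at x, so ψ at y, i.e. ∃z(Rxz∧Rzy).

□□ψ → □ψ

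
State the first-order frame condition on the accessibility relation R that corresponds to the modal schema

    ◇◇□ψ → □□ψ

∀x ∀y ∀z ((xR²y ∧ xR²z) → ∃w (yRw ∧ z = w))

This is a Sahlqvist (Geach-type) schema ◇^2□^1ψ → □^2◇^0ψ.
First-order correspondent: ∀x ∀y ∀z ((xR²y ∧ xR²z) → ∃w (yRw ∧ z = w)).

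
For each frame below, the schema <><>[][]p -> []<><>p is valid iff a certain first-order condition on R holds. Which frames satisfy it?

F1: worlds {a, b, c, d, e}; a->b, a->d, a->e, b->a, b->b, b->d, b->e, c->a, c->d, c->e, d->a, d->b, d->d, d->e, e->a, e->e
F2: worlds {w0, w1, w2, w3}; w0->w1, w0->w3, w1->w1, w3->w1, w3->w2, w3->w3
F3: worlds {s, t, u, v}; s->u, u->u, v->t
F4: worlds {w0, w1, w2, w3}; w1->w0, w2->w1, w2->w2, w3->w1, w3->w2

Frame correspondent (Sahlqvist): forall x forall y forall z ((x R^2 y & xRz) -> exists w (y R^2 w & z R^2 w)) — i.e. a generalized confluence (Geach) condition.
F1: condition met.
F2: fails — w0R²w2, w0Rw1 but no w with w2R²w and w1R²w.
F3: condition met.
F4: fails — w2R²w0, w2Rw1 but no w with w0R²w and w1R²w.
Valid on: F1, F3.

F1, F3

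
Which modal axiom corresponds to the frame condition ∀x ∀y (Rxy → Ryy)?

□(□q → q)

The condition is shift-reflexivity. The T□ schema □(□q → q) defines it.
Suppose □(□q→q) is valid. Take Rxy and set V(q)={w : Ryw}. Then at y, □q holds; since □(□q→q) at x, □q→q at y, so q at y, i.e. Ryy.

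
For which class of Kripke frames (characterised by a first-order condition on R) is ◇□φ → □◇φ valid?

convergence

This is the .2 axiom.
It corresponds to convergence: ∀x ∀y ∀z (Rxy ∧ Rxz → ∃w (Ryw ∧ Rzw)).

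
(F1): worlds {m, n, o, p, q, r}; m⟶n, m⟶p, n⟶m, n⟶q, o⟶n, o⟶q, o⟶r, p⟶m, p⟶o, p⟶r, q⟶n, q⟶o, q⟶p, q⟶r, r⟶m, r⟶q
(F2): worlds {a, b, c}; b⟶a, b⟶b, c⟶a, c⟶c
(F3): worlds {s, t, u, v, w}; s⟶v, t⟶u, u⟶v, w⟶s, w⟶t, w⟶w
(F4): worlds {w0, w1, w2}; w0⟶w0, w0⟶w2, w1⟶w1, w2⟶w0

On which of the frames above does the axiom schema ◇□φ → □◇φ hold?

Frame correspondent (Sahlqvist): ∀x ∀y ∀z (Rxy ∧ Rxz → ∃w (Ryw ∧ Rzw)) — i.e. convergence.
(F1): fails — Ron and Roq but n and q have no common successor.
(F2): fails — Rba and Rba but a and a have no common successor.
(F3): fails — Rsv and Rsv but v and v have no common successor.
(F4): condition met.
Valid on: (F4).

(F4)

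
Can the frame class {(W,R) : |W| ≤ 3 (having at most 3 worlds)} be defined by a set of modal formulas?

Any modally definable frame class is closed under disjoint unions.
Any modal formula valid on each of 4 disjoint one-world frames is valid on their disjoint union (validity is preserved under disjoint unions). Each one-world frame has |W|=1≤3, but the union has |W|=4.
So the class is not modally definable.

Not modally definable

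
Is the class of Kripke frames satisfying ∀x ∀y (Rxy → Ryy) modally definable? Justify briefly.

Yes, by □(□q → q)

This is a Sahlqvist condition; the T□ axiom □(□q → q) defines it.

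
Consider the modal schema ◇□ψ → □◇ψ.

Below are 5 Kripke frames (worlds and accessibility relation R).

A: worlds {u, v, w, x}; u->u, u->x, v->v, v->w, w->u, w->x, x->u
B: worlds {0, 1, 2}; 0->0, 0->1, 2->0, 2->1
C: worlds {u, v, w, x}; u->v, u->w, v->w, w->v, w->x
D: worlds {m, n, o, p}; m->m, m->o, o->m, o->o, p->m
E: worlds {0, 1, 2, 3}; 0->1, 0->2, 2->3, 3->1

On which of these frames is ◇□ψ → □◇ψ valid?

The schema corresponds to convergence: ∀x ∀y ∀z (Rxy ∧ Rxz → ∃w (Ryw ∧ Rzw)).
A: fails — Rvv and Rvw but v and w have no common successor.
B: fails — R00 and R01 but 0 and 1 have no common successor.
C: fails — Ruv and Ruw but v and w have no common successor.
D: ✓.
E: fails — R01 and R01 but 1 and 1 have no common successor.
Valid on: D.

D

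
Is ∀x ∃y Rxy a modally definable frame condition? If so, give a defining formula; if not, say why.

Yes, by □r → ◇r

Yes: it is seriality, defined by the D schema □r → ◇r.
Suppose □r→◇r is valid. At any x set V(r)=W. Then □r at x, so ◇r at x, so x has a successor.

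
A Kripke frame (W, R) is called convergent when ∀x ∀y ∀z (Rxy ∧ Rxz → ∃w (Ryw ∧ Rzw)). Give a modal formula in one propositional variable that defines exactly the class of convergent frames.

This is convergence; the standard corresponding axiom is .2: ◇□ψ → □◇ψ.
Suppose ◇□ψ→□◇ψ is valid. Take Rxy, Rxz and set V(ψ)={w : Ryw}. Then □ψ at y so ◇□ψ at x, so □◇ψ at x, so ◇ψ at z, giving w with Rzw and Ryw.

◇□ψ → □◇ψ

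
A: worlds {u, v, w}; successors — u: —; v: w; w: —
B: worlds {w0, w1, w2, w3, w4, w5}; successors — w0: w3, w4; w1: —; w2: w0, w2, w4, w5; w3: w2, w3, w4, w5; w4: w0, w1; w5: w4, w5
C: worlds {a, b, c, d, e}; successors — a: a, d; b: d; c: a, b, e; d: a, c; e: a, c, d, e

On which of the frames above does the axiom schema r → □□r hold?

A

This is the axiom for a generalized confluence (Geach) condition; its first-order frame correspondent is ∀x ∀z (xR²z → ∃w (x = w ∧ z = w)).
A: satisfies the condition.
B: fails — w0R²w1 but w0 ≠ w1.
C: fails — aR²c but a ≠ c.
Valid on: A.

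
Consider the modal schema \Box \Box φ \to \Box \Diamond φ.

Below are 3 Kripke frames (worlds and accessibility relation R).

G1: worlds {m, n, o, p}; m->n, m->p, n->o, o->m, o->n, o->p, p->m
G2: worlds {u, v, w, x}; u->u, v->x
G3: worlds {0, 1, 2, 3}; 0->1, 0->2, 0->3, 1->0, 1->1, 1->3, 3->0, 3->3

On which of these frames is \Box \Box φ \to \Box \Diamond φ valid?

G1

Frame correspondent (Sahlqvist): \forall x \forall z (xRz \to \exists w (x R^2 w \wedge zRw)) — i.e. a generalized confluence (Geach) condition.
G1: holds.
G2: fails — vRx but no t with vR²t and xRt.
G3: fails — 0R2 but no w with 0R²w and 2Rw.
Valid on: G1.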